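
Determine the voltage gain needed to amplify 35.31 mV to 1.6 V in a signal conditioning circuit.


Gain = Vout / Vin (converting to same units).
G = 1.6 V / 35.31 mV
G = 1600.0 mV / 35.31 mV
G = 45.31

45.31


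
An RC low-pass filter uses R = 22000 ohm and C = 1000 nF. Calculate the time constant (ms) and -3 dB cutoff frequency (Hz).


Time constant: tau = R * C.
tau = 22000 * 1.00e-06 = 0.022 s
tau = 22.0 ms
Cutoff frequency: fc = 1 / (2*pi*R*C).
fc = 1 / (2*pi*0.022) = 7.23 Hz

tau = 22.0 ms, fc = 7.23 Hz


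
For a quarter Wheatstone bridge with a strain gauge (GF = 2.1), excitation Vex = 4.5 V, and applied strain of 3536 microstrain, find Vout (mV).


Quarter bridge output: Vout = (GF * epsilon * Vex) / 4.
Vout = (2.1 * 3536e-6 * 4.5) / 4
Vout = 0.0334152 / 4 V
Vout = 0.0083538 V = 8.3538 mV

8.3538 mV


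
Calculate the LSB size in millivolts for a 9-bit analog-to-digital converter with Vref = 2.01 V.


The resolution (LSB) of an ADC is Vref / 2^n.
LSB = 2.01 / 2^9
LSB = 2.01 / 512
LSB = 0.00392578 V = 3.92578125 mV

3.92578125 mV


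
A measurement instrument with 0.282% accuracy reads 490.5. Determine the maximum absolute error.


Absolute error = (accuracy% / 100) * reading.
Error = (0.282 / 100) * 490.5
Error = 0.00282 * 490.5
Error = 1.3832

1.3832


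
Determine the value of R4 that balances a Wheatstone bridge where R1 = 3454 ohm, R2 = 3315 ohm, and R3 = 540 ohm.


At balance: R1*R4 = R2*R3, so R4 = R2*R3/R1.
R4 = 3315 * 540 / 3454
R4 = 1790100 / 3454
R4 = 518.27 ohm

518.27 ohm


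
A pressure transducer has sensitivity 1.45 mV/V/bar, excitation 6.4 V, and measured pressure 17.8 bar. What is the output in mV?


Output = sensitivity * Vex * P.
Vout = 1.45 * 6.4 * 17.8
Vout = 9.28 * 17.8
Vout = 165.18 mV

165.18 mV


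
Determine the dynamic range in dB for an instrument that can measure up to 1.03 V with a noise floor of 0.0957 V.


Dynamic range = 20 * log10(Vmax / Vnoise).
DR = 20 * log10(1.03 / 0.0957)
DR = 20 * log10(10.76)
DR = 20.64 dB

20.64 dB


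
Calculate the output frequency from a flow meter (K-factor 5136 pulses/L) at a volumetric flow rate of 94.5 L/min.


Frequency = K * Q / 60 (converting L/min to L/s).
f = 5136 * 94.5 / 60
f = 485352.0 / 60
f = 8089.2 Hz

8089.2 Hz


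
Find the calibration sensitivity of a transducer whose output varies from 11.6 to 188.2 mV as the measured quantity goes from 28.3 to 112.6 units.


Sensitivity = (y2 - y1) / (x2 - x1).
S = (188.2 - 11.6) / (112.6 - 28.3)
S = 176.6 / 84.3
S = 2.0949 mV/unit

2.0949 mV/unit


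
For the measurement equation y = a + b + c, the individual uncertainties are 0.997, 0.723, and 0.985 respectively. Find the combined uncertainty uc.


For a sum of independent quantities, uc = sqrt(u1^2 + u2^2 + u3^2).
uc = sqrt(0.997^2 + 0.723^2 + 0.985^2)
uc = sqrt(0.994009 + 0.522729 + 0.970225)
uc = 1.577

1.577


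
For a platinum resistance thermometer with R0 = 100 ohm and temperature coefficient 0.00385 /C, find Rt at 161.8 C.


The RTD equation: Rt = R0 * (1 + alpha * T).
Rt = 100 * (1 + 0.00385 * 161.8)
Rt = 100 * (1 + 0.62293)
Rt = 100 * 1.62293
Rt = 162.293 ohm

162.293 ohm


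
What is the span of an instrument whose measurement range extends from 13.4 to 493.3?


Span = upper range - lower range.
Span = 493.3 - (13.4)
Span = 479.9

479.9


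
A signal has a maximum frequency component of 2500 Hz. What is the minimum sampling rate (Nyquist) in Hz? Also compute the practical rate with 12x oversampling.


By Nyquist theorem, fs_min = 2 * fmax.
fs_min = 2 * 2500 = 5000 Hz
Practical rate = 12 * fs_min = 12 * 5000 = 60000 Hz

fs_min = 5000 Hz, fs_practical = 60000 Hz


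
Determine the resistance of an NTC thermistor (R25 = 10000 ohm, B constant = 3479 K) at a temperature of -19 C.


NTC thermistor equation: Rt = R25 * exp(B * (1/T - 1/T25)).
T in Kelvin: 254.15 K, T25 = 298.15 K
1/T - 1/T25 = 1/254.15 - 1/298.15 = 0.00058067
B * (1/T - 1/T25) = 3479 * 0.00058067 = 2.0201
Rt = 10000 * exp(2.0201) = 75394.1 ohm

75394.1 ohm


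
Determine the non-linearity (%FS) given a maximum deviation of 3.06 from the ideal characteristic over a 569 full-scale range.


Linearity error = (max deviation / full scale) * 100%.
Linearity = (3.06 / 569) * 100
Linearity = 0.538 %FS

0.538 %FS


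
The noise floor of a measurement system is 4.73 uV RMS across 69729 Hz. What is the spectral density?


Noise spectral density = Vrms / sqrt(BW).
NSD = 4.73 / sqrt(69729)
NSD = 4.73 / 264.0625
NSD = 0.0179 uV/sqrt(Hz)

0.0179 uV/sqrt(Hz)


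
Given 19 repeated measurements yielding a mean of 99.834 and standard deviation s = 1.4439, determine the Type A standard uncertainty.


The standard uncertainty for Type A evaluation is u = s / sqrt(n).
u = 1.4439 / sqrt(19)
u = 1.4439 / 4.3589
u = 0.3313

0.3313


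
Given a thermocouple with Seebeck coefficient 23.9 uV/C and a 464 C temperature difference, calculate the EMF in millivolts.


The thermocouple output V = sensitivity * dT.
V = 23.9 uV/C * 464 C
V = 11089.6 uV
V = 11.09 mV

11.09 mV


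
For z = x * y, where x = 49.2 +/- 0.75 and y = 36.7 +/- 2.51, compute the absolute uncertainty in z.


For a product z = x*y, the relative uncertainty is:
uz/z = sqrt((ux/x)^2 + (uy/y)^2)
Relative uncertainties: ux/x = 0.75/49.2 = 0.015244
uy/y = 2.51/36.7 = 0.068392
z = 49.2 * 36.7 = 1805.6
uz = 1805.6 * sqrt(0.015244^2 + 0.068392^2) = 126.522

126.522


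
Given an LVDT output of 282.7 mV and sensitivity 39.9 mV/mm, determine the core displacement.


Displacement = Vout / sensitivity.
d = 282.7 / 39.9
d = 7.085 mm

7.085 mm


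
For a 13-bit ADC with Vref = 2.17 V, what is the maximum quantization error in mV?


The maximum quantization error is +/- LSB/2.
LSB = Vref / 2^n = 2.17 / 8192 = 0.00026489 V
Max error = LSB / 2 = 0.00026489 / 2 = 0.00013245 V
Max error = 0.1324 mV

0.1324 mV


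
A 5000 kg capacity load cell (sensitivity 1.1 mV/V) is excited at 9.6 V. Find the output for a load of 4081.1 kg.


Vout = rated_output * Vex * (load / capacity).
Vout = 1.1 * 9.6 * (4081.1 / 5000)
Vout = 1.1 * 9.6 * 0.81622
Vout = 8.619 mV

8.619 mV


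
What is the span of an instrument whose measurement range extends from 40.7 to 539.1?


Span = upper range - lower range.
Span = 539.1 - (40.7)
Span = 498.4

498.4


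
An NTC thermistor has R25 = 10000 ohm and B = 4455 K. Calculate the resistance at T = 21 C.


NTC thermistor equation: Rt = R25 * exp(B * (1/T - 1/T25)).
T in Kelvin: 294.15 K, T25 = 298.15 K
1/T - 1/T25 = 1/294.15 - 1/298.15 = 4.561e-05
B * (1/T - 1/T25) = 4455 * 4.561e-05 = 0.2032
Rt = 10000 * exp(0.2032) = 12253.1 ohm

12253.1 ohm


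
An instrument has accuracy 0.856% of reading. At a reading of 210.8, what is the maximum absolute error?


Absolute error = (accuracy% / 100) * reading.
Error = (0.856 / 100) * 210.8
Error = 0.00856 * 210.8
Error = 1.8044

1.8044


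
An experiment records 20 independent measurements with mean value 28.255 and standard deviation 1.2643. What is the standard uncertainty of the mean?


The standard uncertainty for Type A evaluation is u = s / sqrt(n).
u = 1.2643 / sqrt(20)
u = 1.2643 / 4.4721
u = 0.2827

0.2827


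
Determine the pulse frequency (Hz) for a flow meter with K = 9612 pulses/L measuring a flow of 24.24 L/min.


Frequency = K * Q / 60 (converting L/min to L/s).
f = 9612 * 24.24 / 60
f = 232994.88 / 60
f = 3883.25 Hz

3883.25 Hz


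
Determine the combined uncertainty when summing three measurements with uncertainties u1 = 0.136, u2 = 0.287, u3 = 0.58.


For a sum of independent quantities, uc = sqrt(u1^2 + u2^2 + u3^2).
uc = sqrt(0.136^2 + 0.287^2 + 0.58^2)
uc = sqrt(0.018496 + 0.082369 + 0.3364)
uc = 0.6613

0.6613


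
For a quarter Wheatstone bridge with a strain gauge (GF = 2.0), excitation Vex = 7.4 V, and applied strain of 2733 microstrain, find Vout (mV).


Quarter bridge output: Vout = (GF * epsilon * Vex) / 4.
Vout = (2.0 * 2733e-6 * 7.4) / 4
Vout = 0.0404484 / 4 V
Vout = 0.0101121 V = 10.1121 mV

10.1121 mV


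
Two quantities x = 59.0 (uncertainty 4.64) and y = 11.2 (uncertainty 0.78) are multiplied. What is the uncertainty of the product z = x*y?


For a product z = x*y, the relative uncertainty is:
uz/z = sqrt((ux/x)^2 + (uy/y)^2)
Relative uncertainties: ux/x = 4.64/59.0 = 0.078644
uy/y = 0.78/11.2 = 0.069643
z = 59.0 * 11.2 = 660.8
uz = 660.8 * sqrt(0.078644^2 + 0.069643^2) = 69.416

69.416


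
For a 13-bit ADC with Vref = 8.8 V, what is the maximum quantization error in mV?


The maximum quantization error is +/- LSB/2.
LSB = Vref / 2^n = 8.8 / 8192 = 0.00107422 V
Max error = LSB / 2 = 0.00107422 / 2 = 0.00053711 V
Max error = 0.5371 mV

0.5371 mV


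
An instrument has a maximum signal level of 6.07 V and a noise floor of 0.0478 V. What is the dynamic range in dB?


Dynamic range = 20 * log10(Vmax / Vnoise).
DR = 20 * log10(6.07 / 0.0478)
DR = 20 * log10(126.99)
DR = 42.08 dB

42.08 dB


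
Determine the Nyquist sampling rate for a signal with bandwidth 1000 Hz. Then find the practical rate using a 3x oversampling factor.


By Nyquist theorem, fs_min = 2 * fmax.
fs_min = 2 * 1000 = 2000 Hz
Practical rate = 3 * fs_min = 3 * 2000 = 6000 Hz

fs_min = 2000 Hz, fs_practical = 6000 Hz


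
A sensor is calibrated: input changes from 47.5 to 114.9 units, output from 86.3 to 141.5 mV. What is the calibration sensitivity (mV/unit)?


Sensitivity = (y2 - y1) / (x2 - x1).
S = (141.5 - 86.3) / (114.9 - 47.5)
S = 55.2 / 67.4
S = 0.819 mV/unit

0.819 mV/unit


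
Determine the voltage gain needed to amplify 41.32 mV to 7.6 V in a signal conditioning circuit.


Gain = Vout / Vin (converting to same units).
G = 7.6 V / 41.32 mV
G = 7600.0 mV / 41.32 mV
G = 183.93

183.93


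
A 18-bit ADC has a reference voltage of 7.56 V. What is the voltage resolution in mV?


The resolution (LSB) of an ADC is Vref / 2^n.
LSB = 7.56 / 2^18
LSB = 7.56 / 262144
LSB = 2.884e-05 V = 0.02883911 mV

0.02883911 mV


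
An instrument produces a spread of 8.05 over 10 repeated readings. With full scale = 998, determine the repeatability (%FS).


Repeatability = (spread / full scale) * 100%.
R = (8.05 / 998) * 100
R = 0.807 %FS

0.807 %FS


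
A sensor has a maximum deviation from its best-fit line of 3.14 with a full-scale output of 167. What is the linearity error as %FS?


Linearity error = (max deviation / full scale) * 100%.
Linearity = (3.14 / 167) * 100
Linearity = 1.88 %FS

1.88 %FS


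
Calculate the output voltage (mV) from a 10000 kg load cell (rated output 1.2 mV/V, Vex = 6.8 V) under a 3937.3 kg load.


Vout = rated_output * Vex * (load / capacity).
Vout = 1.2 * 6.8 * (3937.3 / 10000)
Vout = 1.2 * 6.8 * 0.39373
Vout = 3.213 mV

3.213 mV


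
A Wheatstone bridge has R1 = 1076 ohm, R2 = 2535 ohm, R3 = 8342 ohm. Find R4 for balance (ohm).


At balance: R1*R4 = R2*R3, so R4 = R2*R3/R1.
R4 = 2535 * 8342 / 1076
R4 = 21146970 / 1076
R4 = 19653.32 ohm

19653.32 ohm


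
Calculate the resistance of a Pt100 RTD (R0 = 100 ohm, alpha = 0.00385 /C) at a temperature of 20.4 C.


The RTD equation: Rt = R0 * (1 + alpha * T).
Rt = 100 * (1 + 0.00385 * 20.4)
Rt = 100 * (1 + 0.07854)
Rt = 100 * 1.07854
Rt = 107.854 ohm

107.854 ohm


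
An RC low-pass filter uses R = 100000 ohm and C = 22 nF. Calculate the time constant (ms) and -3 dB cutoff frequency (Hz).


Time constant: tau = R * C.
tau = 100000 * 2.20e-08 = 0.0022 s
tau = 2.2 ms
Cutoff frequency: fc = 1 / (2*pi*R*C).
fc = 1 / (2*pi*0.0022) = 72.34 Hz

tau = 2.2 ms, fc = 72.34 Hz


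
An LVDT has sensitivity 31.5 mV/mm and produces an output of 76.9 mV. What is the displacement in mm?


Displacement = Vout / sensitivity.
d = 76.9 / 31.5
d = 2.441 mm

2.441 mm


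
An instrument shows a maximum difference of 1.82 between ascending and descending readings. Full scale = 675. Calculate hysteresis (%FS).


Hysteresis = (max difference / full scale) * 100%.
H = (1.82 / 675) * 100
H = 0.27 %FS

0.27 %FS


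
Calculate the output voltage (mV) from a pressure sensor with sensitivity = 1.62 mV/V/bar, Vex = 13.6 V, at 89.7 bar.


Output = sensitivity * Vex * P.
Vout = 1.62 * 13.6 * 89.7
Vout = 22.032 * 89.7
Vout = 1976.27 mV

1976.27 mV


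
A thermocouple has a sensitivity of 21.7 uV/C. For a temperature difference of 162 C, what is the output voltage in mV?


The thermocouple output V = sensitivity * dT.
V = 21.7 uV/C * 162 C
V = 3515.4 uV
V = 3.515 mV

3.515 mV


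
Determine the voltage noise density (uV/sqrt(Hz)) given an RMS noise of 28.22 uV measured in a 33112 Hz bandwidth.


Noise spectral density = Vrms / sqrt(BW).
NSD = 28.22 / sqrt(33112)
NSD = 28.22 / 181.967
NSD = 0.1551 uV/sqrt(Hz)

0.1551 uV/sqrt(Hz)


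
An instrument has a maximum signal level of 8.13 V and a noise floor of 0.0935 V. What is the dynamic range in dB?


Dynamic range = 20 * log10(Vmax / Vnoise).
DR = 20 * log10(8.13 / 0.0935)
DR = 20 * log10(86.95)
DR = 38.79 dB

38.79 dB


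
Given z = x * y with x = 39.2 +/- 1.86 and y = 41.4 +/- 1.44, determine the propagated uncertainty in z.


For a product z = x*y, the relative uncertainty is:
uz/z = sqrt((ux/x)^2 + (uy/y)^2)
Relative uncertainties: ux/x = 1.86/39.2 = 0.047449
uy/y = 1.44/41.4 = 0.034783
z = 39.2 * 41.4 = 1622.9
uz = 1622.9 * sqrt(0.047449^2 + 0.034783^2) = 95.478

95.478


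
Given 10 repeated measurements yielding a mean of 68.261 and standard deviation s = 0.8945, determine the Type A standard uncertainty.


The standard uncertainty for Type A evaluation is u = s / sqrt(n).
u = 0.8945 / sqrt(10)
u = 0.8945 / 3.1623
u = 0.2829

0.2829


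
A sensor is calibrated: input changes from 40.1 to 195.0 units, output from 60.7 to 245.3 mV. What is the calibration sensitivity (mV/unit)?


Sensitivity = (y2 - y1) / (x2 - x1).
S = (245.3 - 60.7) / (195.0 - 40.1)
S = 184.6 / 154.9
S = 1.1917 mV/unit

1.1917 mV/unit


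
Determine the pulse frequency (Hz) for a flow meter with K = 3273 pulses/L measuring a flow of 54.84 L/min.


Frequency = K * Q / 60 (converting L/min to L/s).
f = 3273 * 54.84 / 60
f = 179491.32 / 60
f = 2991.52 Hz

2991.52 Hz


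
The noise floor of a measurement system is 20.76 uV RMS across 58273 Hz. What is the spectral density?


Noise spectral density = Vrms / sqrt(BW).
NSD = 20.76 / sqrt(58273)
NSD = 20.76 / 241.398
NSD = 0.086 uV/sqrt(Hz)

0.086 uV/sqrt(Hz)


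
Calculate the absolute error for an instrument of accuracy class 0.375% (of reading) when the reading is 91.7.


Absolute error = (accuracy% / 100) * reading.
Error = (0.375 / 100) * 91.7
Error = 0.00375 * 91.7
Error = 0.3439

0.3439


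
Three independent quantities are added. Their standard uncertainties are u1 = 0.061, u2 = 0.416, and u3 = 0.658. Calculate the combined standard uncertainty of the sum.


For a sum of independent quantities, uc = sqrt(u1^2 + u2^2 + u3^2).
uc = sqrt(0.061^2 + 0.416^2 + 0.658^2)
uc = sqrt(0.003721 + 0.173056 + 0.432964)
uc = 0.7809

0.7809


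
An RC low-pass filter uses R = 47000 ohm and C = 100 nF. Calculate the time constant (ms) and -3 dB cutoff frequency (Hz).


Time constant: tau = R * C.
tau = 47000 * 1.00e-07 = 0.0047 s
tau = 4.7 ms
Cutoff frequency: fc = 1 / (2*pi*R*C).
fc = 1 / (2*pi*0.0047) = 33.86 Hz

tau = 4.7 ms, fc = 33.86 Hz


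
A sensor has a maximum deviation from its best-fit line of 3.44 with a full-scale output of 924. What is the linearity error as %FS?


Linearity error = (max deviation / full scale) * 100%.
Linearity = (3.44 / 924) * 100
Linearity = 0.372 %FS

0.372 %FS


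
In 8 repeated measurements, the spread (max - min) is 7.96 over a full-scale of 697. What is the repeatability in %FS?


Repeatability = (spread / full scale) * 100%.
R = (7.96 / 697) * 100
R = 1.142 %FS

1.142 %FS


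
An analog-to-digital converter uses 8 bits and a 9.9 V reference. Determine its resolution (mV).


The resolution (LSB) of an ADC is Vref / 2^n.
LSB = 9.9 / 2^8
LSB = 9.9 / 256
LSB = 0.03867188 V = 38.671875 mV

38.671875 mV


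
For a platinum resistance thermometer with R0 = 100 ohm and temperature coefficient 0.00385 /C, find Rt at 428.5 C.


The RTD equation: Rt = R0 * (1 + alpha * T).
Rt = 100 * (1 + 0.00385 * 428.5)
Rt = 100 * (1 + 1.649725)
Rt = 100 * 2.649725
Rt = 264.973 ohm

264.973 ohm


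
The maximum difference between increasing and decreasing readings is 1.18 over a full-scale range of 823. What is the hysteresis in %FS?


Hysteresis = (max difference / full scale) * 100%.
H = (1.18 / 823) * 100
H = 0.143 %FS

0.143 %FS


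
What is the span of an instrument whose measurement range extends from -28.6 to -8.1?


Span = upper range - lower range.
Span = -8.1 - (-28.6)
Span = 20.5

20.5


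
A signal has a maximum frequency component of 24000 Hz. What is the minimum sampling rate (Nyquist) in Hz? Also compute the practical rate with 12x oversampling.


By Nyquist theorem, fs_min = 2 * fmax.
fs_min = 2 * 24000 = 48000 Hz
Practical rate = 12 * fs_min = 12 * 48000 = 576000 Hz

fs_min = 48000 Hz, fs_practical = 576000 Hz


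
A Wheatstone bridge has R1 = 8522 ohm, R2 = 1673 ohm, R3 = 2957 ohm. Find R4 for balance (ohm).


At balance: R1*R4 = R2*R3, so R4 = R2*R3/R1.
R4 = 1673 * 2957 / 8522
R4 = 4947061 / 8522
R4 = 580.5 ohm

580.5 ohm


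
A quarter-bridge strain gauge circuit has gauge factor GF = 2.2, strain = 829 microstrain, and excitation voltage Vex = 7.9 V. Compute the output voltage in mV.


Quarter bridge output: Vout = (GF * epsilon * Vex) / 4.
Vout = (2.2 * 829e-6 * 7.9) / 4
Vout = 0.01440802 / 4 V
Vout = 0.00360201 V = 3.602 mV

3.602 mV


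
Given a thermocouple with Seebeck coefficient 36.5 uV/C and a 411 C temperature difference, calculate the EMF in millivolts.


The thermocouple output V = sensitivity * dT.
V = 36.5 uV/C * 411 C
V = 15001.5 uV
V = 15.002 mV

15.002 mV


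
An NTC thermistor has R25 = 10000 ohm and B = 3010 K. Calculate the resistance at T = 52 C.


NTC thermistor equation: Rt = R25 * exp(B * (1/T - 1/T25)).
T in Kelvin: 325.15 K, T25 = 298.15 K
1/T - 1/T25 = 1/325.15 - 1/298.15 = -0.00027851
B * (1/T - 1/T25) = 3010 * -0.00027851 = -0.8383
Rt = 10000 * exp(-0.8383) = 4324.3 ohm

4324.3 ohm


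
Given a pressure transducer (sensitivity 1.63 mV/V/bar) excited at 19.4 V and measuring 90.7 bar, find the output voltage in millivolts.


Output = sensitivity * Vex * P.
Vout = 1.63 * 19.4 * 90.7
Vout = 31.622 * 90.7
Vout = 2868.12 mV

2868.12 mV


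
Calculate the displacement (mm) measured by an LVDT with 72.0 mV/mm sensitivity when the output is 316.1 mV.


Displacement = Vout / sensitivity.
d = 316.1 / 72.0
d = 4.39 mm

4.39 mm


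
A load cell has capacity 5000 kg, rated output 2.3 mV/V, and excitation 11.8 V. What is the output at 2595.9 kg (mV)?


Vout = rated_output * Vex * (load / capacity).
Vout = 2.3 * 11.8 * (2595.9 / 5000)
Vout = 2.3 * 11.8 * 0.51918
Vout = 14.091 mV

14.091 mV


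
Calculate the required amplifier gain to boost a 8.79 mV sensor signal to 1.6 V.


Gain = Vout / Vin (converting to same units).
G = 1.6 V / 8.79 mV
G = 1600.0 mV / 8.79 mV
G = 182.03

182.03


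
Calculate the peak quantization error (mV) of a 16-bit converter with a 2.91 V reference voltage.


The maximum quantization error is +/- LSB/2.
LSB = Vref / 2^n = 2.91 / 65536 = 4.44e-05 V
Max error = LSB / 2 = 4.44e-05 / 2 = 2.22e-05 V
Max error = 0.0222 mV

0.0222 mV


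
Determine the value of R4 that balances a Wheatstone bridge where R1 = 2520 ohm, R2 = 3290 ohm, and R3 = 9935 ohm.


At balance: R1*R4 = R2*R3, so R4 = R2*R3/R1.
R4 = 3290 * 9935 / 2520
R4 = 32686150 / 2520
R4 = 12970.69 ohm

12970.69 ohm


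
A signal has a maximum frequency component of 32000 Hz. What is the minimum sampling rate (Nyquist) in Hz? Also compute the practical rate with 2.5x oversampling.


By Nyquist theorem, fs_min = 2 * fmax.
fs_min = 2 * 32000 = 64000 Hz
Practical rate = 2.5 * fs_min = 2.5 * 64000 = 160000 Hz

fs_min = 64000 Hz, fs_practical = 160000 Hz


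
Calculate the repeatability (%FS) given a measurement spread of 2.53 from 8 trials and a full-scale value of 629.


Repeatability = (spread / full scale) * 100%.
R = (2.53 / 629) * 100
R = 0.402 %FS

0.402 %FS


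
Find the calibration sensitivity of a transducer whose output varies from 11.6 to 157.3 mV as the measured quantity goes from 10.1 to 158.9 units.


Sensitivity = (y2 - y1) / (x2 - x1).
S = (157.3 - 11.6) / (158.9 - 10.1)
S = 145.7 / 148.8
S = 0.9792 mV/unit

0.9792 mV/unit


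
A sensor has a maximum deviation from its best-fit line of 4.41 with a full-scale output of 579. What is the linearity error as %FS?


Linearity error = (max deviation / full scale) * 100%.
Linearity = (4.41 / 579) * 100
Linearity = 0.762 %FS

0.762 %FS


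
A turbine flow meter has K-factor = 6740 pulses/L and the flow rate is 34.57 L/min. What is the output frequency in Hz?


Frequency = K * Q / 60 (converting L/min to L/s).
f = 6740 * 34.57 / 60
f = 233001.8 / 60
f = 3883.36 Hz

3883.36 Hz


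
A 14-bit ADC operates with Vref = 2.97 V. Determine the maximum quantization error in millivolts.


The maximum quantization error is +/- LSB/2.
LSB = Vref / 2^n = 2.97 / 16384 = 0.00018127 V
Max error = LSB / 2 = 0.00018127 / 2 = 9.064e-05 V
Max error = 0.0906 mV

0.0906 mV


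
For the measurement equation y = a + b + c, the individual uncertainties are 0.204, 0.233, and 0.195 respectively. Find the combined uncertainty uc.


For a sum of independent quantities, uc = sqrt(u1^2 + u2^2 + u3^2).
uc = sqrt(0.204^2 + 0.233^2 + 0.195^2)
uc = sqrt(0.041616 + 0.054289 + 0.038025)
uc = 0.366

0.366


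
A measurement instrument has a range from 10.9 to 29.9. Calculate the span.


Span = upper range - lower range.
Span = 29.9 - (10.9)
Span = 19.0

19.0


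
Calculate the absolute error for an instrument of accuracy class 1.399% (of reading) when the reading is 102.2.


Absolute error = (accuracy% / 100) * reading.
Error = (1.399 / 100) * 102.2
Error = 0.01399 * 102.2
Error = 1.4298

1.4298


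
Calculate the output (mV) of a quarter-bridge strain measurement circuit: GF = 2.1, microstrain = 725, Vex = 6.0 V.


Quarter bridge output: Vout = (GF * epsilon * Vex) / 4.
Vout = (2.1 * 725e-6 * 6.0) / 4
Vout = 0.009135 / 4 V
Vout = 0.00228375 V = 2.2838 mV

2.2838 mV


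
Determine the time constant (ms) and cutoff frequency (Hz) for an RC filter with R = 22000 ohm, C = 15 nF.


Time constant: tau = R * C.
tau = 22000 * 1.50e-08 = 0.00033 s
tau = 0.33 ms
Cutoff frequency: fc = 1 / (2*pi*R*C).
fc = 1 / (2*pi*0.00033) = 482.29 Hz

tau = 0.33 ms, fc = 482.29 Hz


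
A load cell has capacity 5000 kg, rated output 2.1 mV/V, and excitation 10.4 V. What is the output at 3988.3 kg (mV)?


Vout = rated_output * Vex * (load / capacity).
Vout = 2.1 * 10.4 * (3988.3 / 5000)
Vout = 2.1 * 10.4 * 0.79766
Vout = 17.421 mV

17.421 mV


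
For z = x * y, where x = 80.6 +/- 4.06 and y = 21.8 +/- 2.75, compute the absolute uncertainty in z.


For a product z = x*y, the relative uncertainty is:
uz/z = sqrt((ux/x)^2 + (uy/y)^2)
Relative uncertainties: ux/x = 4.06/80.6 = 0.050372
uy/y = 2.75/21.8 = 0.126147
z = 80.6 * 21.8 = 1757.1
uz = 1757.1 * sqrt(0.050372^2 + 0.126147^2) = 238.668

238.668


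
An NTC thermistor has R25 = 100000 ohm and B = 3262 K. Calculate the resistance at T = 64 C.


NTC thermistor equation: Rt = R25 * exp(B * (1/T - 1/T25)).
T in Kelvin: 337.15 K, T25 = 298.15 K
1/T - 1/T25 = 1/337.15 - 1/298.15 = -0.00038798
B * (1/T - 1/T25) = 3262 * -0.00038798 = -1.2656
Rt = 100000 * exp(-1.2656) = 28207.5 ohm

28207.5 ohm


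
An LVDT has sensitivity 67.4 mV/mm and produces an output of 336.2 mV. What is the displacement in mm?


Displacement = Vout / sensitivity.
d = 336.2 / 67.4
d = 4.988 mm

4.988 mm


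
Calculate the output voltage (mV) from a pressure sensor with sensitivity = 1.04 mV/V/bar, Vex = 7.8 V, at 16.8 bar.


Output = sensitivity * Vex * P.
Vout = 1.04 * 7.8 * 16.8
Vout = 8.112 * 16.8
Vout = 136.28 mV

136.28 mV


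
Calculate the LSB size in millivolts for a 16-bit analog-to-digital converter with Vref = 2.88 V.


The resolution (LSB) of an ADC is Vref / 2^n.
LSB = 2.88 / 2^16
LSB = 2.88 / 65536
LSB = 4.395e-05 V = 0.04394531 mV

0.04394531 mV


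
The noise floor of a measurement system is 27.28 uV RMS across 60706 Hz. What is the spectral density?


Noise spectral density = Vrms / sqrt(BW).
NSD = 27.28 / sqrt(60706)
NSD = 27.28 / 246.3859
NSD = 0.1107 uV/sqrt(Hz)

0.1107 uV/sqrt(Hz)


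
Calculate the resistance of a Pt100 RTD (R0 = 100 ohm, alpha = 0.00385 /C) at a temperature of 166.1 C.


The RTD equation: Rt = R0 * (1 + alpha * T).
Rt = 100 * (1 + 0.00385 * 166.1)
Rt = 100 * (1 + 0.639485)
Rt = 100 * 1.639485
Rt = 163.948 ohm

163.948 ohm


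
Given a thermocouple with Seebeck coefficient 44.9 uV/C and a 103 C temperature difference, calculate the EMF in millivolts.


The thermocouple output V = sensitivity * dT.
V = 44.9 uV/C * 103 C
V = 4624.7 uV
V = 4.625 mV

4.625 mV


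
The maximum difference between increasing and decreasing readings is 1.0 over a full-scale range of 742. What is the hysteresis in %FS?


Hysteresis = (max difference / full scale) * 100%.
H = (1.0 / 742) * 100
H = 0.135 %FS

0.135 %FS


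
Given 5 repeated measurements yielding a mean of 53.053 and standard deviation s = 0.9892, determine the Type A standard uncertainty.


The standard uncertainty for Type A evaluation is u = s / sqrt(n).
u = 0.9892 / sqrt(5)
u = 0.9892 / 2.2361
u = 0.4424

0.4424


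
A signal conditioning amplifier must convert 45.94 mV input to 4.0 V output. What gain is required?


Gain = Vout / Vin (converting to same units).
G = 4.0 V / 45.94 mV
G = 4000.0 mV / 45.94 mV
G = 87.07

87.07


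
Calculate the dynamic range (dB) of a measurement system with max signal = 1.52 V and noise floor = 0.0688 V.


Dynamic range = 20 * log10(Vmax / Vnoise).
DR = 20 * log10(1.52 / 0.0688)
DR = 20 * log10(22.09)
DR = 26.89 dB

26.89 dB


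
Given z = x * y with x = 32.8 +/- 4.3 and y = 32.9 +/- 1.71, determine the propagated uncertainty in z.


For a product z = x*y, the relative uncertainty is:
uz/z = sqrt((ux/x)^2 + (uy/y)^2)
Relative uncertainties: ux/x = 4.3/32.8 = 0.131098
uy/y = 1.71/32.9 = 0.051976
z = 32.8 * 32.9 = 1079.1
uz = 1079.1 * sqrt(0.131098^2 + 0.051976^2) = 152.183

152.183


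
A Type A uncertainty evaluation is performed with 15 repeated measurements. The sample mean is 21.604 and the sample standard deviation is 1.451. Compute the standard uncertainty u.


The standard uncertainty for Type A evaluation is u = s / sqrt(n).
u = 1.451 / sqrt(15)
u = 1.451 / 3.873
u = 0.3746

0.3746


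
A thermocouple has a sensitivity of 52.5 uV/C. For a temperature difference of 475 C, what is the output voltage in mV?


The thermocouple output V = sensitivity * dT.
V = 52.5 uV/C * 475 C
V = 24937.5 uV
V = 24.938 mV

24.938 mV


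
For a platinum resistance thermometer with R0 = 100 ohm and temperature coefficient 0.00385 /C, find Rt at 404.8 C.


The RTD equation: Rt = R0 * (1 + alpha * T).
Rt = 100 * (1 + 0.00385 * 404.8)
Rt = 100 * (1 + 1.55848)
Rt = 100 * 2.55848
Rt = 255.848 ohm

255.848 ohm


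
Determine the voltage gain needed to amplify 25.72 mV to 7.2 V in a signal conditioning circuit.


Gain = Vout / Vin (converting to same units).
G = 7.2 V / 25.72 mV
G = 7200.0 mV / 25.72 mV
G = 279.94

279.94


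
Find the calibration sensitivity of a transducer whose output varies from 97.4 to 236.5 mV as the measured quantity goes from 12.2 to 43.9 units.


Sensitivity = (y2 - y1) / (x2 - x1).
S = (236.5 - 97.4) / (43.9 - 12.2)
S = 139.1 / 31.7
S = 4.388 mV/unit

4.388 mV/unit


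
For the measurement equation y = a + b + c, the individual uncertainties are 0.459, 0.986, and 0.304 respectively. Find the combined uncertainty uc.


For a sum of independent quantities, uc = sqrt(u1^2 + u2^2 + u3^2).
uc = sqrt(0.459^2 + 0.986^2 + 0.304^2)
uc = sqrt(0.210681 + 0.972196 + 0.092416)
uc = 1.1293

1.1293


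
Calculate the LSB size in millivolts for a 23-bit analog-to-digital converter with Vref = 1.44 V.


The resolution (LSB) of an ADC is Vref / 2^n.
LSB = 1.44 / 2^23
LSB = 1.44 / 8388608
LSB = 1.7e-07 V = 0.00017166 mV

0.00017166 mV


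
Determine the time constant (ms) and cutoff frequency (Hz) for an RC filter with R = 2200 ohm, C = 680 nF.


Time constant: tau = R * C.
tau = 2200 * 6.80e-07 = 0.001496 s
tau = 1.496 ms
Cutoff frequency: fc = 1 / (2*pi*R*C).
fc = 1 / (2*pi*0.001496) = 106.39 Hz

tau = 1.496 ms, fc = 106.39 Hz


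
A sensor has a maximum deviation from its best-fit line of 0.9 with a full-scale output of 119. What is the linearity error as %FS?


Linearity error = (max deviation / full scale) * 100%.
Linearity = (0.9 / 119) * 100
Linearity = 0.756 %FS

0.756 %FS


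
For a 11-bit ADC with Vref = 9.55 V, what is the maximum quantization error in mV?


The maximum quantization error is +/- LSB/2.
LSB = Vref / 2^n = 9.55 / 2048 = 0.00466309 V
Max error = LSB / 2 = 0.00466309 / 2 = 0.00233154 V
Max error = 2.3315 mV

2.3315 mV


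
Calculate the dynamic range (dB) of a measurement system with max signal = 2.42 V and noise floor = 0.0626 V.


Dynamic range = 20 * log10(Vmax / Vnoise).
DR = 20 * log10(2.42 / 0.0626)
DR = 20 * log10(38.66)
DR = 31.74 dB

31.74 dB


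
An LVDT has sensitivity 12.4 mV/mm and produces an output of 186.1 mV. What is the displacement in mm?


Displacement = Vout / sensitivity.
d = 186.1 / 12.4
d = 15.008 mm

15.008 mm


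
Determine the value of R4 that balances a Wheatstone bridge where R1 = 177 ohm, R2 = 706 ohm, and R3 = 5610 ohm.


At balance: R1*R4 = R2*R3, so R4 = R2*R3/R1.
R4 = 706 * 5610 / 177
R4 = 3960660 / 177
R4 = 22376.61 ohm

22376.61 ohm


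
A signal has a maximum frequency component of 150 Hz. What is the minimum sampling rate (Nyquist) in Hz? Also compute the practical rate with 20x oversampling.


By Nyquist theorem, fs_min = 2 * fmax.
fs_min = 2 * 150 = 300 Hz
Practical rate = 20 * fs_min = 20 * 300 = 6000 Hz

fs_min = 300 Hz, fs_practical = 6000 Hz


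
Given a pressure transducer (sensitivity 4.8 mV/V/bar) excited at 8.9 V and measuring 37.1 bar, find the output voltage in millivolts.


Output = sensitivity * Vex * P.
Vout = 4.8 * 8.9 * 37.1
Vout = 42.72 * 37.1
Vout = 1584.91 mV

1584.91 mV


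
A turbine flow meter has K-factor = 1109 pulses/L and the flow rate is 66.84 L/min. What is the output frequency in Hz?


Frequency = K * Q / 60 (converting L/min to L/s).
f = 1109 * 66.84 / 60
f = 74125.56 / 60
f = 1235.43 Hz

1235.43 Hz


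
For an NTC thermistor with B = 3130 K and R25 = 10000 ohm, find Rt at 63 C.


NTC thermistor equation: Rt = R25 * exp(B * (1/T - 1/T25)).
T in Kelvin: 336.15 K, T25 = 298.15 K
1/T - 1/T25 = 1/336.15 - 1/298.15 = -0.00037915
B * (1/T - 1/T25) = 3130 * -0.00037915 = -1.1868
Rt = 10000 * exp(-1.1868) = 3052.1 ohm

3052.1 ohm


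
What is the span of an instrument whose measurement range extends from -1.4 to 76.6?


Span = upper range - lower range.
Span = 76.6 - (-1.4)
Span = 78.0

78.0


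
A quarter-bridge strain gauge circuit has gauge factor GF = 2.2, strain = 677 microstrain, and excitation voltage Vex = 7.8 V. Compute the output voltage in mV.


Quarter bridge output: Vout = (GF * epsilon * Vex) / 4.
Vout = (2.2 * 677e-6 * 7.8) / 4
Vout = 0.01161732 / 4 V
Vout = 0.00290433 V = 2.9043 mV

2.9043 mV


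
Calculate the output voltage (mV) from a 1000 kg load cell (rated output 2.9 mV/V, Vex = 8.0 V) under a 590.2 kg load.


Vout = rated_output * Vex * (load / capacity).
Vout = 2.9 * 8.0 * (590.2 / 1000)
Vout = 2.9 * 8.0 * 0.5902
Vout = 13.693 mV

13.693 mV


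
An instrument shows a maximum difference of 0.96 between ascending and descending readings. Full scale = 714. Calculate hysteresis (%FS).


Hysteresis = (max difference / full scale) * 100%.
H = (0.96 / 714) * 100
H = 0.134 %FS

0.134 %FS


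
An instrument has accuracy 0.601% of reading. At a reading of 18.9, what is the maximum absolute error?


Absolute error = (accuracy% / 100) * reading.
Error = (0.601 / 100) * 18.9
Error = 0.00601 * 18.9
Error = 0.1136

0.1136


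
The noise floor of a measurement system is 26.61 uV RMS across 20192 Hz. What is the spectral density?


Noise spectral density = Vrms / sqrt(BW).
NSD = 26.61 / sqrt(20192)
NSD = 26.61 / 142.0986
NSD = 0.1873 uV/sqrt(Hz)

0.1873 uV/sqrt(Hz)


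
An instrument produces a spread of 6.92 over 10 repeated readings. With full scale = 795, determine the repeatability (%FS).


Repeatability = (spread / full scale) * 100%.
R = (6.92 / 795) * 100
R = 0.87 %FS

0.87 %FS


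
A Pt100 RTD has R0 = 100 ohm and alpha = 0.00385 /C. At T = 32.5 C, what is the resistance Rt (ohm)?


The RTD equation: Rt = R0 * (1 + alpha * T).
Rt = 100 * (1 + 0.00385 * 32.5)
Rt = 100 * (1 + 0.125125)
Rt = 100 * 1.125125
Rt = 112.512 ohm

112.512 ohm


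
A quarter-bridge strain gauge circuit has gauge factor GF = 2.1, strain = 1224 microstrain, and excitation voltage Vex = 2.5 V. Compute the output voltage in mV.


Quarter bridge output: Vout = (GF * epsilon * Vex) / 4.
Vout = (2.1 * 1224e-6 * 2.5) / 4
Vout = 0.006426 / 4 V
Vout = 0.0016065 V = 1.6065 mV

1.6065 mV


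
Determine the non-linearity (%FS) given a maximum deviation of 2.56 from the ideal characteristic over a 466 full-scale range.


Linearity error = (max deviation / full scale) * 100%.
Linearity = (2.56 / 466) * 100
Linearity = 0.549 %FS

0.549 %FS


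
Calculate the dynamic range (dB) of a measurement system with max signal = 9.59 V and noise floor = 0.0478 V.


Dynamic range = 20 * log10(Vmax / Vnoise).
DR = 20 * log10(9.59 / 0.0478)
DR = 20 * log10(200.63)
DR = 46.05 dB

46.05 dB


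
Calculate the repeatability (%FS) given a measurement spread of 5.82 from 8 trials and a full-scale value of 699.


Repeatability = (spread / full scale) * 100%.
R = (5.82 / 699) * 100
R = 0.833 %FS

0.833 %FS


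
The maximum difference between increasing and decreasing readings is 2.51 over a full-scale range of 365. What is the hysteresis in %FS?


Hysteresis = (max difference / full scale) * 100%.
H = (2.51 / 365) * 100
H = 0.688 %FS

0.688 %FS


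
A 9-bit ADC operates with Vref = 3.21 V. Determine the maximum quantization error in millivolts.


The maximum quantization error is +/- LSB/2.
LSB = Vref / 2^n = 3.21 / 512 = 0.00626953 V
Max error = LSB / 2 = 0.00626953 / 2 = 0.00313477 V
Max error = 3.1348 mV

3.1348 mV


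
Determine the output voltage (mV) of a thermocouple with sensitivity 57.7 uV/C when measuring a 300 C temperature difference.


The thermocouple output V = sensitivity * dT.
V = 57.7 uV/C * 300 C
V = 17310.0 uV
V = 17.31 mV

17.31 mV


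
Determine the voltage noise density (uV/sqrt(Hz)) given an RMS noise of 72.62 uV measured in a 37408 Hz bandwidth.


Noise spectral density = Vrms / sqrt(BW).
NSD = 72.62 / sqrt(37408)
NSD = 72.62 / 193.4115
NSD = 0.3755 uV/sqrt(Hz)

0.3755 uV/sqrt(Hz)


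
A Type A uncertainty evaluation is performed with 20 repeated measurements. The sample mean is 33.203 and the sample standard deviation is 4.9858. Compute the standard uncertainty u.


The standard uncertainty for Type A evaluation is u = s / sqrt(n).
u = 4.9858 / sqrt(20)
u = 4.9858 / 4.4721
u = 1.1149

1.1149


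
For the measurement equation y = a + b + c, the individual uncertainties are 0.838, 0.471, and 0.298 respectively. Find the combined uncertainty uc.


For a sum of independent quantities, uc = sqrt(u1^2 + u2^2 + u3^2).
uc = sqrt(0.838^2 + 0.471^2 + 0.298^2)
uc = sqrt(0.702244 + 0.221841 + 0.088804)
uc = 1.0064

1.0064


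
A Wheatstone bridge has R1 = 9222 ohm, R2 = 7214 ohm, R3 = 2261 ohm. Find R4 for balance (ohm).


At balance: R1*R4 = R2*R3, so R4 = R2*R3/R1.
R4 = 7214 * 2261 / 9222
R4 = 16310854 / 9222
R4 = 1768.69 ohm

1768.69 ohm


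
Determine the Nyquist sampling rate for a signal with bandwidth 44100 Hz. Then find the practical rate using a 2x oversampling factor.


By Nyquist theorem, fs_min = 2 * fmax.
fs_min = 2 * 44100 = 88200 Hz
Practical rate = 2 * fs_min = 2 * 88200 = 176400 Hz

fs_min = 88200 Hz, fs_practical = 176400 Hz


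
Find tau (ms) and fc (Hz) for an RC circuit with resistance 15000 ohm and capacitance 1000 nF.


Time constant: tau = R * C.
tau = 15000 * 1.00e-06 = 0.015 s
tau = 15.0 ms
Cutoff frequency: fc = 1 / (2*pi*R*C).
fc = 1 / (2*pi*0.015) = 10.61 Hz

tau = 15.0 ms, fc = 10.61 Hz


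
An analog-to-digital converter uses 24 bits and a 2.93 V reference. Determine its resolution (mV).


The resolution (LSB) of an ADC is Vref / 2^n.
LSB = 2.93 / 2^24
LSB = 2.93 / 16777216
LSB = 1.7e-07 V = 0.00017464 mV

0.00017464 mV


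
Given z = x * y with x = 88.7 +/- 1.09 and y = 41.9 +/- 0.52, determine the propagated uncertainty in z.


For a product z = x*y, the relative uncertainty is:
uz/z = sqrt((ux/x)^2 + (uy/y)^2)
Relative uncertainties: ux/x = 1.09/88.7 = 0.012289
uy/y = 0.52/41.9 = 0.012411
z = 88.7 * 41.9 = 3716.5
uz = 3716.5 * sqrt(0.012289^2 + 0.012411^2) = 64.91

64.91


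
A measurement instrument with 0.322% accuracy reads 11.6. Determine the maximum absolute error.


Absolute error = (accuracy% / 100) * reading.
Error = (0.322 / 100) * 11.6
Error = 0.00322 * 11.6
Error = 0.0374

0.0374


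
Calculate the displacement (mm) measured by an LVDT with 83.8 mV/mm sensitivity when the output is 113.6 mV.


Displacement = Vout / sensitivity.
d = 113.6 / 83.8
d = 1.356 mm

1.356 mm


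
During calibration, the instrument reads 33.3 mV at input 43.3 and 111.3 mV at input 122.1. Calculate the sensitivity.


Sensitivity = (y2 - y1) / (x2 - x1).
S = (111.3 - 33.3) / (122.1 - 43.3)
S = 78.0 / 78.8
S = 0.9898 mV/unit

0.9898 mV/unit


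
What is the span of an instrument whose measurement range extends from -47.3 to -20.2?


Span = upper range - lower range.
Span = -20.2 - (-47.3)
Span = 27.1

27.1


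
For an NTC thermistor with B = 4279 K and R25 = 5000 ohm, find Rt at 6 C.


NTC thermistor equation: Rt = R25 * exp(B * (1/T - 1/T25)).
T in Kelvin: 279.15 K, T25 = 298.15 K
1/T - 1/T25 = 1/279.15 - 1/298.15 = 0.00022829
B * (1/T - 1/T25) = 4279 * 0.00022829 = 0.9768
Rt = 5000 * exp(0.9768) = 13280.2 ohm

13280.2 ohm


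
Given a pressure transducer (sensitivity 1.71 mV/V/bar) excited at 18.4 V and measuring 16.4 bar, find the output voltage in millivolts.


Output = sensitivity * Vex * P.
Vout = 1.71 * 18.4 * 16.4
Vout = 31.464 * 16.4
Vout = 516.01 mV

516.01 mV


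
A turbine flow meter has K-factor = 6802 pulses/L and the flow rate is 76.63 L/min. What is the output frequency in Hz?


Frequency = K * Q / 60 (converting L/min to L/s).
f = 6802 * 76.63 / 60
f = 521237.26 / 60
f = 8687.29 Hz

8687.29 Hz


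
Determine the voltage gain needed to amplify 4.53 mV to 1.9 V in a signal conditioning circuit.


Gain = Vout / Vin (converting to same units).
G = 1.9 V / 4.53 mV
G = 1900.0 mV / 4.53 mV
G = 419.43

419.43


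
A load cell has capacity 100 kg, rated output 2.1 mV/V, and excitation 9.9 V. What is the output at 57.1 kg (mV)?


Vout = rated_output * Vex * (load / capacity).
Vout = 2.1 * 9.9 * (57.1 / 100)
Vout = 2.1 * 9.9 * 0.571
Vout = 11.871 mV

11.871 mV


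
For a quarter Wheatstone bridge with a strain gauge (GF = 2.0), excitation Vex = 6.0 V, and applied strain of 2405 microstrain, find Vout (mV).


Quarter bridge output: Vout = (GF * epsilon * Vex) / 4.
Vout = (2.0 * 2405e-6 * 6.0) / 4
Vout = 0.02886 / 4 V
Vout = 0.007215 V = 7.215 mV

7.215 mV


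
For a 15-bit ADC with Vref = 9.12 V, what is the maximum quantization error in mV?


The maximum quantization error is +/- LSB/2.
LSB = Vref / 2^n = 9.12 / 32768 = 0.00027832 V
Max error = LSB / 2 = 0.00027832 / 2 = 0.00013916 V
Max error = 0.1392 mV

0.1392 mV
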